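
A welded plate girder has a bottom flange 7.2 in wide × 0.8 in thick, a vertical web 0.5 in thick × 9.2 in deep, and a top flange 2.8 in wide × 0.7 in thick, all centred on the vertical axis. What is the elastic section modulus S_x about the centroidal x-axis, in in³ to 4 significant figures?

Split into non-overlapping primitives; take the origin at the lower-left of the bounding box.
Bottom plate: 7.2 × 0.8, A = 5.76 in², y = 0.4 in, Ī = 0.3072 in⁴.
Web plate: 0.5 × 9.2, A = 4.6 in², y = 5.4 in, Ī = 32.4453 in⁴.
Top plate: 2.8 × 0.7, A = 1.96 in², y = 10.35 in, Ī = 0.0800333 in⁴.
Centroid: ȳ = ΣA·y / ΣA = 3.84984 in.
Transfer each piece to the centroidal x-axis using Ī + A·d² with d = y − 3.84984:
  bottom plate: d = -3.44984 in → contributes +68.8591 in⁴
  web plate: d = 1.55016 in → contributes +43.4991 in⁴
  top plate: d = 6.50016 in → contributes +82.8942 in⁴
Total I = 195.252 in⁴.
Extreme fibre distance c = 6.85016 in; S = I/c = 28.5033 in³.

S_x ≈ 28.50 in³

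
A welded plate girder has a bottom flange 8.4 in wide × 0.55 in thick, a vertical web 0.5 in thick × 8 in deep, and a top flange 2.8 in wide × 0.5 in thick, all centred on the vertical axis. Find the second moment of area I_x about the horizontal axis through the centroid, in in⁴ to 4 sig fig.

Break the section into simple shapes (no overlaps), measuring from the bottom-left corner of the bounding box.
Bottom plate: 8.4 × 0.55, A = 4.62 in², y = 0.275 in, Ī = 0.116463 in⁴.
Web plate: 0.5 × 8, A = 4 in², y = 4.55 in, Ī = 21.3333 in⁴.
Top plate: 2.8 × 0.5, A = 1.4 in², y = 8.8 in, Ī = 0.0291667 in⁴.
Centroid: ȳ = ΣA·y / ΣA = 3.1727 in.
Transfer each piece to the horizontal axis through the centroid using Ī + A·d² with d = y − 3.1727:
  bottom plate: d = -2.8977 in → contributes +38.9092 in⁴
  web plate: d = 1.3773 in → contributes +28.9211 in⁴
  top plate: d = 5.6273 in → contributes +44.3622 in⁴
Total I = 112.192 in⁴.

I_x ≈ 112.2 in⁴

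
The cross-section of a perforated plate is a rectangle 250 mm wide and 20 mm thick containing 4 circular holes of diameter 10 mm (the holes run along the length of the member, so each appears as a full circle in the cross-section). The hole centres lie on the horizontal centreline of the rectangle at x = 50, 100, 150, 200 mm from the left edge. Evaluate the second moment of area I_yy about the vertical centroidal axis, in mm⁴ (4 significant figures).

Split into non-overlapping primitives; take the origin at the lower-left of the bounding box.
Plate: 250 × 20, A = 5 000 mm², x = 125 mm, Ī = 26 041 667 mm⁴.
Hole 1 (subtracted): ⌀10, A = 78.5398 mm², x = 50 mm, Ī = 490.874 mm⁴.
Hole 2 (subtracted): ⌀10, A = 78.5398 mm², x = 100 mm, Ī = 490.874 mm⁴.
Hole 3 (subtracted): ⌀10, A = 78.5398 mm², x = 150 mm, Ī = 490.874 mm⁴.
Hole 4 (subtracted): ⌀10, A = 78.5398 mm², x = 200 mm, Ī = 490.874 mm⁴.
By symmetry the centroid is at mid-width, x̄ = 125 mm.
Transfer each piece to the vertical centroidal axis using Ī + A·d² with d = x − 125:
  plate: d = 0 mm → contributes +26 041 667 mm⁴
  hole 1: d = -75 mm → contributes −442 277 mm⁴
  hole 2: d = -25 mm → contributes −49578.3 mm⁴
  hole 3: d = 25 mm → contributes −49578.3 mm⁴
  hole 4: d = 75 mm → contributes −442 277 mm⁴
Total I = 25 057 955 mm⁴.

I_yy ≈ 2.506 × 10⁷ mm⁴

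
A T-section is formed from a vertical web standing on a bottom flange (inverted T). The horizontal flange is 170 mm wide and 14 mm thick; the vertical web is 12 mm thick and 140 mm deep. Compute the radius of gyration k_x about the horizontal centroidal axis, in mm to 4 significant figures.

k_x ≈ 46.08 mm

Decompose the section into non-overlapping parts with the origin at the bottom-left of its bounding rectangle.
Flange: 170 × 14, A = 2 380 mm², y = 7 mm, Ī = 38873.3 mm⁴.
Web: 12 × 140, A = 1 680 mm², y = 84 mm, Ī = 2 744 000 mm⁴.
Centroid: ȳ = ΣA·y / ΣA = 38.8621 mm.
Transfer each piece to the horizontal centroidal axis using Ī + A·d² with d = y − 38.8621:
  flange: d = -31.8621 mm → contributes +2 455 029 mm⁴
  web: d = 45.1379 mm → contributes +6 166 887 mm⁴
Total I = 8 621 916 mm⁴.
Radius of gyration: k = √(I/A) = √(8 621 916 / 4 060) = 46.0828 mm.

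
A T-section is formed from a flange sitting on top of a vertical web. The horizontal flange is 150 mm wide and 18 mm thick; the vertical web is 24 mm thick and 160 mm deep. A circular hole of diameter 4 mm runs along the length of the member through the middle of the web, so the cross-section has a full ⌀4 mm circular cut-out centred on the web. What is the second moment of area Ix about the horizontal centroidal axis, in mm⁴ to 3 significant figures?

Ix ≈ 2.08 × 10⁷ mm⁴

Treat the section as a set of non-overlapping primitives; coordinates are from the bounding-box lower-left.
Flange: 150 × 18, A = 2 700 mm², y = 169 mm, Ī = 72 900 mm⁴.
Web: 24 × 160, A = 3 840 mm², y = 80 mm, Ī = 8 192 000 mm⁴.
Hole (subtracted): ⌀4, A = 12.566 mm², y = 80 mm, Ī = 12.566 mm⁴.
Centroid: ȳ = ΣA·y / ΣA = 116.81 mm.
Transfer each piece to the horizontal centroidal axis using Ī + A·d² with d = y − 116.81:
  flange: d = 52.186 mm → contributes +7 426 063 mm⁴
  web: d = -36.814 mm → contributes +13 396 198 mm⁴
  hole: d = -36.814 mm → contributes −17 043 mm⁴
Total I = 20 805 218 mm⁴.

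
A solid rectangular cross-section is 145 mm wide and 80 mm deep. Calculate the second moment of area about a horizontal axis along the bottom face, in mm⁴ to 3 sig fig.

I_base ≈ 2.47 × 10⁷ mm⁴

The section: 145 × 80, A = 11 600 mm², y = 40 mm, Ī = 6 186 667 mm⁴.
Transfer it to the base of the section using Ī + A·d² with d = y − 0:
  the section: d = 40 mm → contributes +24 746 667 mm⁴
Total I = 24 746 667 mm⁴.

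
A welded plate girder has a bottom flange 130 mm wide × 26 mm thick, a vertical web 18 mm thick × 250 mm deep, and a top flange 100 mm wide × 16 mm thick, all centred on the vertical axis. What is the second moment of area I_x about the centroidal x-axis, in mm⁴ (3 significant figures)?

I_x ≈ 1.10 × 10⁸ mm⁴

Decompose the section into non-overlapping parts with the origin at the bottom-left of its bounding rectangle.
Bottom plate: 130 × 26, A = 3 380 mm², y = 13 mm, Ī = 190 407 mm⁴.
Web plate: 18 × 250, A = 4 500 mm², y = 151 mm, Ī = 23 437 500 mm⁴.
Top plate: 100 × 16, A = 1 600 mm², y = 284 mm, Ī = 34 133 mm⁴.
Centroid: ȳ = ΣA·y / ΣA = 124.24 mm.
Transfer each piece to the centroidal x-axis using Ī + A·d² with d = y − 124.24:
  bottom plate: d = -111.24 mm → contributes +42 019 222 mm⁴
  web plate: d = 26.755 mm → contributes +26 658 801 mm⁴
  top plate: d = 159.76 mm → contributes +40 868 930 mm⁴
Total I = 109 546 952 mm⁴.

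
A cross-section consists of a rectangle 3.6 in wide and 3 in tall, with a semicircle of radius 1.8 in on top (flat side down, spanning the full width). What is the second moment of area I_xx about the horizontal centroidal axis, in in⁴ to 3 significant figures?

Decompose the section into non-overlapping parts with the origin at the bottom-left of its bounding rectangle.
Rectangular body: 3.6 × 3, A = 10.8 in², y = 1.5 in, Ī = 8.1 in⁴.
Semicircular cap: semicircle r = 1.8, A = 5.0894 in², y = 3.7639 in, Ī = 1.1522 in⁴.
Centroid: ȳ = ΣA·y / ΣA = 2.2251 in.
Transfer each piece to the horizontal centroidal axis using Ī + A·d² with d = y − 2.2251:
  rectangular body: d = -0.72514 in → contributes +13.779 in⁴
  semicircular cap: d = 1.5388 in → contributes +13.203 in⁴
Total I = 26.982 in⁴.

I_xx ≈ 27.0 in⁴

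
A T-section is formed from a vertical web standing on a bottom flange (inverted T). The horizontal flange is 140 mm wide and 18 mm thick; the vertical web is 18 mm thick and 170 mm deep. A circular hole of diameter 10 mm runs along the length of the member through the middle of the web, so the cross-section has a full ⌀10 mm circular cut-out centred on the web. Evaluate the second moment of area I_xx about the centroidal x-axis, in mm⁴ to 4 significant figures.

Split into non-overlapping primitives; take the origin at the lower-left of the bounding box.
Flange: 140 × 18, A = 2 520 mm², y = 9 mm, Ī = 68 040 mm⁴.
Web: 18 × 170, A = 3 060 mm², y = 103 mm, Ī = 7 369 500 mm⁴.
Hole (subtracted): ⌀10, A = 78.5398 mm², y = 103 mm, Ī = 490.874 mm⁴.
Centroid: ȳ = ΣA·y / ΣA = 59.9423 mm.
Transfer each piece to the centroidal x-axis using Ī + A·d² with d = y − 59.9423:
  flange: d = -50.9423 mm → contributes +6 607 748 mm⁴
  web: d = 43.0577 mm → contributes +13 042 624 mm⁴
  hole: d = 43.0577 mm → contributes −146 101 mm⁴
Total I = 19 504 271 mm⁴.

I_xx ≈ 1.950 × 10⁷ mm⁴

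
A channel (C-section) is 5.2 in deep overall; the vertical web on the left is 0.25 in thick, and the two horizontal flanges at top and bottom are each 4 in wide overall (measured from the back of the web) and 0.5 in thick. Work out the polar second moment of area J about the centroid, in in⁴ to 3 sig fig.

J ≈ 32.0 in⁴

Decompose the section into non-overlapping parts with the origin at the bottom-left of its bounding rectangle.
Web: 0.25 × 5.2, A = 1.3 in², y = 2.6 in, Ī = 2.9293 in⁴.
Top flange (beyond web): 3.75 × 0.5, A = 1.875 in², y = 4.95 in, Ī = 0.039063 in⁴.
Bottom flange (beyond web): 3.75 × 0.5, A = 1.875 in², y = 0.25 in, Ī = 0.039063 in⁴.
By symmetry the centroid is at mid-height, ȳ = 2.6 in.
Transfer each piece to the centroidal x-axis using Ī + A·d² with d = y − 2.6:
  web: d = 0 in → contributes +2.9293 in⁴
  top flange (beyond web): d = 2.35 in → contributes +10.394 in⁴
  bottom flange (beyond web): d = -2.35 in → contributes +10.394 in⁴
Total I = 23.717 in⁴.
For the y-axis: x̄ = 1.6101 in.
Repeating about the centroidal y-axis gives I_y = 8.2627 in⁴.
Polar second moment: J = I_x + I_y = 31.98 in⁴.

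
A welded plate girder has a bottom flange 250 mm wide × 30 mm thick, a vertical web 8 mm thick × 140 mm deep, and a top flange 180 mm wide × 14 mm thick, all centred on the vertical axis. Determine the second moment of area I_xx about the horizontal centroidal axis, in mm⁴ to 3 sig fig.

I_xx ≈ 5.39 × 10⁷ mm⁴

Split into non-overlapping primitives; take the origin at the lower-left of the bounding box.
Bottom plate: 250 × 30, A = 7 500 mm², y = 15 mm, Ī = 562 500 mm⁴.
Web plate: 8 × 140, A = 1 120 mm², y = 100 mm, Ī = 1 829 333 mm⁴.
Top plate: 180 × 14, A = 2 520 mm², y = 177 mm, Ī = 41 160 mm⁴.
Centroid: ȳ = ΣA·y / ΣA = 60.192 mm.
Transfer each piece to the horizontal centroidal axis using Ī + A·d² with d = y − 60.192:
  bottom plate: d = -45.192 mm → contributes +15 879 945 mm⁴
  web plate: d = 39.808 mm → contributes +3 604 162 mm⁴
  top plate: d = 116.81 mm → contributes +34 424 255 mm⁴
Total I = 53 908 362 mm⁴.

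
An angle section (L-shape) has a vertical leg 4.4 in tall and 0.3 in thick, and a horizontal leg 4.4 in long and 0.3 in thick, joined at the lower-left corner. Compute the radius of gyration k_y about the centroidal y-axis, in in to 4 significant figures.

k_y ≈ 1.374 in

Treat the section as a set of non-overlapping primitives; coordinates are from the bounding-box lower-left.
Vertical leg: 0.3 × 4.4, A = 1.32 in², x = 0.15 in, Ī = 0.0099 in⁴.
Horizontal leg (remainder): 4.1 × 0.3, A = 1.23 in², x = 2.35 in, Ī = 1.72303 in⁴.
Centroid: x̄ = ΣA·x / ΣA = 1.21118 in.
Transfer each piece to the centroidal y-axis using Ī + A·d² with d = x − 1.21118:
  vertical leg: d = -1.06118 in → contributes +1.49635 in⁴
  horizontal leg (remainder): d = 1.13882 in → contributes +3.31824 in⁴
Total I = 4.81458 in⁴.
Radius of gyration: k = √(I/A) = √(4.81458 / 2.55) = 1.37407 in.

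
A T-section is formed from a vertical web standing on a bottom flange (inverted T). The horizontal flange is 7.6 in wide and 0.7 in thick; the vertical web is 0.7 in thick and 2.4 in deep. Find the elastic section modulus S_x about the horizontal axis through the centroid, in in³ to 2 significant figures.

Split into non-overlapping primitives; take the origin at the lower-left of the bounding box.
Flange: 7.6 × 0.7, A = 5.32 in², y = 0.35 in, Ī = 0.2172 in⁴.
Web: 0.7 × 2.4, A = 1.68 in², y = 1.9 in, Ī = 0.8064 in⁴.
Centroid: ȳ = ΣA·y / ΣA = 0.722 in.
Transfer each piece to the horizontal axis through the centroid using Ī + A·d² with d = y − 0.722:
  flange: d = -0.372 in → contributes +0.9534 in⁴
  web: d = 1.178 in → contributes +3.138 in⁴
Total I = 4.091 in⁴.
Extreme fibre distance c = 2.378 in; S = I/c = 1.72 in³.

S_x ≈ 1.7 in³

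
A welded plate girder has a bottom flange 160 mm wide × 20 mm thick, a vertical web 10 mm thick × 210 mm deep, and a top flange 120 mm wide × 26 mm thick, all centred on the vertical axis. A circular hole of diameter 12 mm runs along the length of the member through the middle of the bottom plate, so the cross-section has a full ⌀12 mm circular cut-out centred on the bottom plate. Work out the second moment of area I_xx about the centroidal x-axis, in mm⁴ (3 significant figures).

Treat the section as a set of non-overlapping primitives; coordinates are from the bounding-box lower-left.
Bottom plate: 160 × 20, A = 3 200 mm², y = 10 mm, Ī = 106 667 mm⁴.
Web plate: 10 × 210, A = 2 100 mm², y = 125 mm, Ī = 7 717 500 mm⁴.
Top plate: 120 × 26, A = 3 120 mm², y = 243 mm, Ī = 175 760 mm⁴.
Hole (subtracted): ⌀12, A = 113.1 mm², y = 10 mm, Ī = 1017.9 mm⁴.
Centroid: ȳ = ΣA·y / ΣA = 126.58 mm.
Transfer each piece to the centroidal x-axis using Ī + A·d² with d = y − 126.58:
  bottom plate: d = -116.58 mm → contributes +43 601 244 mm⁴
  web plate: d = -1.585 mm → contributes +7 722 775 mm⁴
  top plate: d = 116.42 mm → contributes +42 459 433 mm⁴
  hole: d = -116.58 mm → contributes −1 538 243 mm⁴
Total I = 92 245 209 mm⁴.

I_xx ≈ 9.22 × 10⁷ mm⁴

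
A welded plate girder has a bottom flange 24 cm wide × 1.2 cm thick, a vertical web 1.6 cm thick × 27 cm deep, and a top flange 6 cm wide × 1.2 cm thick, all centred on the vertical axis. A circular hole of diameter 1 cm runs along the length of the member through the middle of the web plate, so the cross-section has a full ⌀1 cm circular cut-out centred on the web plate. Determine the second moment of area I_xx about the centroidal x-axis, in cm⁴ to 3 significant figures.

I_xx ≈ 8600 cm⁴

Treat the section as a set of non-overlapping primitives; coordinates are from the bounding-box lower-left.
Bottom plate: 24 × 1.2, A = 28.8 cm², y = 0.6 cm, Ī = 3.456 cm⁴.
Web plate: 1.6 × 27, A = 43.2 cm², y = 14.7 cm, Ī = 2624.4 cm⁴.
Top plate: 6 × 1.2, A = 7.2 cm², y = 28.8 cm, Ī = 0.864 cm⁴.
Hole (subtracted): ⌀1, A = 0.7854 cm², y = 14.7 cm, Ī = 0.049087 cm⁴.
Centroid: ȳ = ΣA·y / ΣA = 10.816 cm.
Transfer each piece to the centroidal x-axis using Ī + A·d² with d = y − 10.816:
  bottom plate: d = -10.216 cm → contributes +3009.2 cm⁴
  web plate: d = 3.884 cm → contributes +3276.1 cm⁴
  top plate: d = 17.984 cm → contributes +2329.5 cm⁴
  hole: d = 3.884 cm → contributes −11.897 cm⁴
Total I = 8602.9 cm⁴.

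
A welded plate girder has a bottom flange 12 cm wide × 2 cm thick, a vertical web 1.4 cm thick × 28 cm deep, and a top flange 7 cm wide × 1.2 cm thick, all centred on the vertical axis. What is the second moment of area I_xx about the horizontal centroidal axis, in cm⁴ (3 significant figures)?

I_xx ≈ 8970 cm⁴

Break the section into simple shapes (no overlaps), measuring from the bottom-left corner of the bounding box.
Bottom plate: 12 × 2, A = 24 cm², y = 1 cm, Ī = 8 cm⁴.
Web plate: 1.4 × 28, A = 39.2 cm², y = 16 cm, Ī = 2561.1 cm⁴.
Top plate: 7 × 1.2, A = 8.4 cm², y = 30.6 cm, Ī = 1.008 cm⁴.
Centroid: ȳ = ΣA·y / ΣA = 12.685 cm.
Transfer each piece to the horizontal centroidal axis using Ī + A·d² with d = y − 12.685:
  bottom plate: d = -11.685 cm → contributes +3284.9 cm⁴
  web plate: d = 3.3151 cm → contributes +2991.9 cm⁴
  top plate: d = 17.915 cm → contributes +2 697 cm⁴
Total I = 8973.8 cm⁴.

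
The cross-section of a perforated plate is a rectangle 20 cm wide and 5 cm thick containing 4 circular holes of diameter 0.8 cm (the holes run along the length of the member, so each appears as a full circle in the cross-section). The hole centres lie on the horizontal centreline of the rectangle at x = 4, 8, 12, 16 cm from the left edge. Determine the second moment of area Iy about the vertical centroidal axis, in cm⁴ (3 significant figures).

Iy ≈ 3290 cm⁴

Treat the section as a set of non-overlapping primitives; coordinates are from the bounding-box lower-left.
Plate: 20 × 5, A = 100 cm², x = 10 cm, Ī = 3333.3 cm⁴.
Hole 1 (subtracted): ⌀0.8, A = 0.50265 cm², x = 4 cm, Ī = 0.020106 cm⁴.
Hole 2 (subtracted): ⌀0.8, A = 0.50265 cm², x = 8 cm, Ī = 0.020106 cm⁴.
Hole 3 (subtracted): ⌀0.8, A = 0.50265 cm², x = 12 cm, Ī = 0.020106 cm⁴.
Hole 4 (subtracted): ⌀0.8, A = 0.50265 cm², x = 16 cm, Ī = 0.020106 cm⁴.
By symmetry the centroid is at mid-width, x̄ = 10 cm.
Transfer each piece to the vertical centroidal axis using Ī + A·d² with d = x − 10:
  plate: d = 0 cm → contributes +3333.3 cm⁴
  hole 1: d = -6 cm → contributes −18.116 cm⁴
  hole 2: d = -2 cm → contributes −2.0307 cm⁴
  hole 3: d = 2 cm → contributes −2.0307 cm⁴
  hole 4: d = 6 cm → contributes −18.116 cm⁴
Total I = 3 293 cm⁴.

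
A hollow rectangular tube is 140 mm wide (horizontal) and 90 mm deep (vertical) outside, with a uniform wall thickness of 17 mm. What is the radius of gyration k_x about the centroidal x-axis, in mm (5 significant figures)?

k_x ≈ 32.303 mm

Decompose the section into non-overlapping parts with the origin at the bottom-left of its bounding rectangle.
Outer rectangle: 140 × 90, A = 12 600 mm², y = 45 mm, Ī = 8 505 000 mm⁴.
Inner void (subtracted): 106 × 56, A = 5 936 mm², y = 45 mm, Ī = 1 551 275 mm⁴.
By symmetry the centroid is at mid-height, ȳ = 45 mm.
All pieces are centred on the centroidal x-axis, so I = ΣĪ (holes subtracted) = 6 953 725 mm⁴.
Radius of gyration: k = √(I/A) = √(6 953 725 / 6 664) = 32.30288 mm.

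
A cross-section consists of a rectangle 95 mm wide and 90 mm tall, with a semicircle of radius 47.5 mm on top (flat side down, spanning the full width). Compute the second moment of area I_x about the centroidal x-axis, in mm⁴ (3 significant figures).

I_x ≈ 1.70 × 10⁷ mm⁴

Break the section into simple shapes (no overlaps), measuring from the bottom-left corner of the bounding box.
Rectangular body: 95 × 90, A = 8 550 mm², y = 45 mm, Ī = 5 771 250 mm⁴.
Semicircular cap: semicircle r = 47.5, A = 3544.1 mm², y = 110.16 mm, Ī = 558 736 mm⁴.
Centroid: ȳ = ΣA·y / ΣA = 64.095 mm.
Transfer each piece to the centroidal x-axis using Ī + A·d² with d = y − 64.095:
  rectangular body: d = -19.095 mm → contributes +8 888 630 mm⁴
  semicircular cap: d = 46.065 mm → contributes +8 079 271 mm⁴
Total I = 16 967 900 mm⁴.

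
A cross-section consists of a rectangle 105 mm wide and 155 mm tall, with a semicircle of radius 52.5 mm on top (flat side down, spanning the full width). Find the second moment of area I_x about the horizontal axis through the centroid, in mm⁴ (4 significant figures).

I_x ≈ 6.747 × 10⁷ mm⁴

Split into non-overlapping primitives; take the origin at the lower-left of the bounding box.
Rectangular body: 105 × 155, A = 16 275 mm², y = 77.5 mm, Ī = 32 583 906 mm⁴.
Semicircular cap: semicircle r = 52.5, A = 4329.51 mm², y = 177.282 mm, Ī = 833 814 mm⁴.
Centroid: ȳ = ΣA·y / ΣA = 98.4666 mm.
Transfer each piece to the horizontal axis through the centroid using Ī + A·d² with d = y − 98.4666:
  rectangular body: d = -20.9666 mm → contributes +39 738 339 mm⁴
  semicircular cap: d = 78.8151 mm → contributes +27 727 959 mm⁴
Total I = 67 466 298 mm⁴.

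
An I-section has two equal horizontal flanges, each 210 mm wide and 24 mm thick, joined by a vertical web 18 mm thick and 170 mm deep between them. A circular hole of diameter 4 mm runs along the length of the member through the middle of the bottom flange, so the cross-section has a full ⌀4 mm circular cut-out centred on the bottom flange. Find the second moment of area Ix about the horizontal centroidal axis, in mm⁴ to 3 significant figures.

Ix ≈ 1.03 × 10⁸ mm⁴

Split into non-overlapping primitives; take the origin at the lower-left of the bounding box.
Bottom flange: 210 × 24, A = 5 040 mm², y = 12 mm, Ī = 241 920 mm⁴.
Web: 18 × 170, A = 3 060 mm², y = 109 mm, Ī = 7 369 500 mm⁴.
Top flange: 210 × 24, A = 5 040 mm², y = 206 mm, Ī = 241 920 mm⁴.
Hole (subtracted): ⌀4, A = 12.566 mm², y = 12 mm, Ī = 12.566 mm⁴.
Centroid: ȳ = ΣA·y / ΣA = 109.09 mm.
Transfer each piece to the horizontal centroidal axis using Ī + A·d² with d = y − 109.09:
  bottom flange: d = -97.093 mm → contributes +47 754 113 mm⁴
  web: d = -0.092854 mm → contributes +7 369 526 mm⁴
  top flange: d = 96.907 mm → contributes +47 572 534 mm⁴
  hole: d = -97.093 mm → contributes −118 476 mm⁴
Total I = 102 577 697 mm⁴.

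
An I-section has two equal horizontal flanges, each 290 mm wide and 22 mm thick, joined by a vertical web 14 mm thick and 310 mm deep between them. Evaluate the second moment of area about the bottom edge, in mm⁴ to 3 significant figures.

I_base ≈ 9.23 × 10⁸ mm⁴

Break the section into simple shapes (no overlaps), measuring from the bottom-left corner of the bounding box.
Bottom flange: 290 × 22, A = 6 380 mm², y = 11 mm, Ī = 257 327 mm⁴.
Web: 14 × 310, A = 4 340 mm², y = 177 mm, Ī = 34 756 167 mm⁴.
Top flange: 290 × 22, A = 6 380 mm², y = 343 mm, Ī = 257 327 mm⁴.
Transfer each piece to the base of the section using Ī + A·d² with d = y − 0:
  bottom flange: d = 11 mm → contributes +1 029 307 mm⁴
  web: d = 177 mm → contributes +170 724 027 mm⁴
  top flange: d = 343 mm → contributes +750 857 947 mm⁴
Total I = 922 611 280 mm⁴.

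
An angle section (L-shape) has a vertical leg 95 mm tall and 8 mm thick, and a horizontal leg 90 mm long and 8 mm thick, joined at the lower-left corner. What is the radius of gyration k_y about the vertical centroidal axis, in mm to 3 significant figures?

k_y ≈ 27.7 mm

Treat the section as a set of non-overlapping primitives; coordinates are from the bounding-box lower-left.
Vertical leg: 8 × 95, A = 760 mm², x = 4 mm, Ī = 4053.3 mm⁴.
Horizontal leg (remainder): 82 × 8, A = 656 mm², x = 49 mm, Ī = 367 579 mm⁴.
Centroid: x̄ = ΣA·x / ΣA = 24.847 mm.
Transfer each piece to the vertical centroidal axis using Ī + A·d² with d = x − 24.847:
  vertical leg: d = -20.847 mm → contributes +334 362 mm⁴
  horizontal leg (remainder): d = 24.153 mm → contributes +750 253 mm⁴
Total I = 1 084 615 mm⁴.
Radius of gyration: k = √(I/A) = √(1 084 615 / 1 416) = 27.676 mm.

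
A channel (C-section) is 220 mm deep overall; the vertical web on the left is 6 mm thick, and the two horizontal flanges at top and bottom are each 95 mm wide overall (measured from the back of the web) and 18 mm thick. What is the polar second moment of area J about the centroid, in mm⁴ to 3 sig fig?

J ≈ 4.23 × 10⁷ mm⁴

Break the section into simple shapes (no overlaps), measuring from the bottom-left corner of the bounding box.
Web: 6 × 220, A = 1 320 mm², y = 110 mm, Ī = 5 324 000 mm⁴.
Top flange (beyond web): 89 × 18, A = 1 602 mm², y = 211 mm, Ī = 43 254 mm⁴.
Bottom flange (beyond web): 89 × 18, A = 1 602 mm², y = 9 mm, Ī = 43 254 mm⁴.
By symmetry the centroid is at mid-height, ȳ = 110 mm.
Transfer each piece to the centroidal x-axis using Ī + A·d² with d = y − 110:
  web: d = 0 mm → contributes +5 324 000 mm⁴
  top flange (beyond web): d = 101 mm → contributes +16 385 256 mm⁴
  bottom flange (beyond web): d = -101 mm → contributes +16 385 256 mm⁴
Total I = 38 094 512 mm⁴.
For the y-axis: x̄ = 36.641 mm.
Repeating about the centroidal y-axis gives I_y = 4 228 132 mm⁴.
Polar second moment: J = I_x + I_y = 42 322 644 mm⁴.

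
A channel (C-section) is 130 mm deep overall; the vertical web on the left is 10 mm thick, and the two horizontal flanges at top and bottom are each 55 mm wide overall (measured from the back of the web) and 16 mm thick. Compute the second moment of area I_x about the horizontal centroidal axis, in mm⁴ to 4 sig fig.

Split into non-overlapping primitives; take the origin at the lower-left of the bounding box.
Web: 10 × 130, A = 1 300 mm², y = 65 mm, Ī = 1 830 833 mm⁴.
Top flange (beyond web): 45 × 16, A = 720 mm², y = 122 mm, Ī = 15 360 mm⁴.
Bottom flange (beyond web): 45 × 16, A = 720 mm², y = 8 mm, Ī = 15 360 mm⁴.
By symmetry the centroid is at mid-height, ȳ = 65 mm.
Transfer each piece to the horizontal centroidal axis using Ī + A·d² with d = y − 65:
  web: d = 0 mm → contributes +1 830 833 mm⁴
  top flange (beyond web): d = 57 mm → contributes +2 354 640 mm⁴
  bottom flange (beyond web): d = -57 mm → contributes +2 354 640 mm⁴
Total I = 6 540 113 mm⁴.

I_x ≈ 6.540 × 10⁶ mm⁴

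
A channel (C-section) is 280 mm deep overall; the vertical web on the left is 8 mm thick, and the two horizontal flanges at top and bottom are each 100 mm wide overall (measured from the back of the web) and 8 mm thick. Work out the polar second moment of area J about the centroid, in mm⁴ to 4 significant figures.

J ≈ 4.514 × 10⁷ mm⁴

Break the section into simple shapes (no overlaps), measuring from the bottom-left corner of the bounding box.
Web: 8 × 280, A = 2 240 mm², y = 140 mm, Ī = 14 634 667 mm⁴.
Top flange (beyond web): 92 × 8, A = 736 mm², y = 276 mm, Ī = 3925.33 mm⁴.
Bottom flange (beyond web): 92 × 8, A = 736 mm², y = 4 mm, Ī = 3925.33 mm⁴.
By symmetry the centroid is at mid-height, ȳ = 140 mm.
Transfer each piece to the centroidal x-axis using Ī + A·d² with d = y − 140:
  web: d = 0 mm → contributes +14 634 667 mm⁴
  top flange (beyond web): d = 136 mm → contributes +13 616 981 mm⁴
  bottom flange (beyond web): d = -136 mm → contributes +13 616 981 mm⁴
Total I = 41 868 629 mm⁴.
For the y-axis: x̄ = 23.8276 mm.
Repeating about the centroidal y-axis gives I_y = 3 270 887 mm⁴.
Polar second moment: J = I_x + I_y = 45 139 516 mm⁴.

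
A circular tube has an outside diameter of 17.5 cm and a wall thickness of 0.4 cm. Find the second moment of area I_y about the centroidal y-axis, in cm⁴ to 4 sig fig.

Split into non-overlapping primitives; take the origin at the lower-left of the bounding box.
Outer circle: ⌀17.5, A = 240.528 cm², x = 8.75 cm, Ī = 4603.86 cm⁴.
Bore (subtracted): ⌀16.7, A = 219.04 cm², x = 8.75 cm, Ī = 3 818 cm⁴.
By symmetry the centroid is at mid-width, x̄ = 8.75 cm.
All pieces are centred on the centroidal y-axis, so I = ΣĪ (holes subtracted) = 785.861 cm⁴.

I_y ≈ 785.9 cm⁴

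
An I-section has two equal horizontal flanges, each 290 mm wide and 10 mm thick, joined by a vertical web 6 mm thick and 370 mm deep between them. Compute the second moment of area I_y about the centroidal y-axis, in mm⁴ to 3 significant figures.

I_y ≈ 4.07 × 10⁷ mm⁴

Split into non-overlapping primitives; take the origin at the lower-left of the bounding box.
Bottom flange: 290 × 10, A = 2 900 mm², x = 145 mm, Ī = 20 324 167 mm⁴.
Web: 6 × 370, A = 2 220 mm², x = 145 mm, Ī = 6 660 mm⁴.
Top flange: 290 × 10, A = 2 900 mm², x = 145 mm, Ī = 20 324 167 mm⁴.
By symmetry the centroid is at mid-width, x̄ = 145 mm.
All pieces are centred on the centroidal y-axis, so I = ΣĪ = 40 654 993 mm⁴.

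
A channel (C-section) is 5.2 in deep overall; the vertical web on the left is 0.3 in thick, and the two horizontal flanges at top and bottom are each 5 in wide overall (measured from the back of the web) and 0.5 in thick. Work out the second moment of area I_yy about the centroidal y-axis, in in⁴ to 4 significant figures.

I_yy ≈ 15.98 in⁴

Split into non-overlapping primitives; take the origin at the lower-left of the bounding box.
Web: 0.3 × 5.2, A = 1.56 in², x = 0.15 in, Ī = 0.0117 in⁴.
Top flange (beyond web): 4.7 × 0.5, A = 2.35 in², x = 2.65 in, Ī = 4.32596 in⁴.
Bottom flange (beyond web): 4.7 × 0.5, A = 2.35 in², x = 2.65 in, Ī = 4.32596 in⁴.
Centroid: x̄ = ΣA·x / ΣA = 2.027 in.
Transfer each piece to the centroidal y-axis using Ī + A·d² with d = x − 2.027:
  web: d = -1.877 in → contributes +5.50776 in⁴
  top flange (beyond web): d = 0.623003 in → contributes +5.23807 in⁴
  bottom flange (beyond web): d = 0.623003 in → contributes +5.23807 in⁴
Total I = 15.9839 in⁴.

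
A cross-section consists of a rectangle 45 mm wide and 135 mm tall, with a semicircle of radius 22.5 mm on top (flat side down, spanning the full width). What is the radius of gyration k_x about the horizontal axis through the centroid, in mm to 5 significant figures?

k_x ≈ 44.212 mm

Treat the section as a set of non-overlapping primitives; coordinates are from the bounding-box lower-left.
Rectangular body: 45 × 135, A = 6 075 mm², y = 67.5 mm, Ī = 9 226 406 mm⁴.
Semicircular cap: semicircle r = 22.5, A = 795.2156 mm², y = 144.5493 mm, Ī = 28129.51 mm⁴.
Centroid: ȳ = ΣA·y / ΣA = 76.41832 mm.
Transfer each piece to the horizontal axis through the centroid using Ī + A·d² with d = y − 76.41832:
  rectangular body: d = -8.918324 mm → contributes +9 709 590 mm⁴
  semicircular cap: d = 68.13097 mm → contributes +3 719 385 mm⁴
Total I = 13 428 975 mm⁴.
Radius of gyration: k = √(I/A) = √(13 428 975 / 6870.216) = 44.2116 mm.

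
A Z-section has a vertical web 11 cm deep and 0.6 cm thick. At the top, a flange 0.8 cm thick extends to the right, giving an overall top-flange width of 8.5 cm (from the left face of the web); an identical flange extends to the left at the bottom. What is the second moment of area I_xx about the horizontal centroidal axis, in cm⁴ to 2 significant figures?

I_xx ≈ 400 cm⁴

Treat the section as a set of non-overlapping primitives; coordinates are from the bounding-box lower-left.
Web: 0.6 × 11, A = 6.6 cm², y = 5.5 cm, Ī = 66.55 cm⁴.
Top flange (beyond web): 7.9 × 0.8, A = 6.32 cm², y = 10.6 cm, Ī = 0.3371 cm⁴.
Bottom flange (beyond web): 7.9 × 0.8, A = 6.32 cm², y = 0.4 cm, Ī = 0.3371 cm⁴.
Centroid: ȳ = ΣA·y / ΣA = 5.5 cm.
Transfer each piece to the horizontal centroidal axis using Ī + A·d² with d = y − 5.5:
  web: d = 0 cm → contributes +66.55 cm⁴
  top flange (beyond web): d = 5.1 cm → contributes +164.7 cm⁴
  bottom flange (beyond web): d = -5.1 cm → contributes +164.7 cm⁴
Total I = 396 cm⁴.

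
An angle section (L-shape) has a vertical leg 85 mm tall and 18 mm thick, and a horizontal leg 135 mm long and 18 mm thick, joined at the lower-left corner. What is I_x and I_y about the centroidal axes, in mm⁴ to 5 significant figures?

I_x ≈ 1.9726 × 10⁶ mm⁴, I_y ≈ 6.4814 × 10⁶ mm⁴

Treat the section as a set of non-overlapping primitives; coordinates are from the bounding-box lower-left.
Vertical leg: 18 × 85, A = 1 530 mm², y = 42.5 mm, Ī = 921187.5 mm⁴.
Horizontal leg (remainder): 117 × 18, A = 2 106 mm², y = 9 mm, Ī = 56 862 mm⁴.
Centroid: ȳ = ΣA·y / ΣA = 23.09653 mm.
Transfer each piece to the centroidal x-axis using Ī + A·d² with d = y − 23.09653:
  vertical leg: d = 19.40347 mm → contributes +1 497 224 mm⁴
  horizontal leg (remainder): d = -14.09653 mm → contributes +475350.1 mm⁴
Total I = 1 972 574 mm⁴.
For the y-axis: x̄ = 48.09653 mm.
Repeating about the centroidal y-axis gives I_y = 6 481 424 mm⁴.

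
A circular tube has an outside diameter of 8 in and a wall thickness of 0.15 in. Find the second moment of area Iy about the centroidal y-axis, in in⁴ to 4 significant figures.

Iy ≈ 28.50 in⁴

Decompose the section into non-overlapping parts with the origin at the bottom-left of its bounding rectangle.
Outer circle: ⌀8, A = 50.2655 in², x = 4 in, Ī = 201.062 in⁴.
Bore (subtracted): ⌀7.7, A = 46.5663 in², x = 4 in, Ī = 172.557 in⁴.
By symmetry the centroid is at mid-width, x̄ = 4 in.
All pieces are centred on the centroidal y-axis, so I = ΣĪ (holes subtracted) = 28.5048 in⁴.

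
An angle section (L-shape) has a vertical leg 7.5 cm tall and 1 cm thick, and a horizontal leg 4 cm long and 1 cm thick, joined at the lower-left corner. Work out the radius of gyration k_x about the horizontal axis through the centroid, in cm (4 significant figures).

Treat the section as a set of non-overlapping primitives; coordinates are from the bounding-box lower-left.
Vertical leg: 1 × 7.5, A = 7.5 cm², y = 3.75 cm, Ī = 35.1563 cm⁴.
Horizontal leg (remainder): 3 × 1, A = 3 cm², y = 0.5 cm, Ī = 0.25 cm⁴.
Centroid: ȳ = ΣA·y / ΣA = 2.82143 cm.
Transfer each piece to the horizontal axis through the centroid using Ī + A·d² with d = y − 2.82143:
  vertical leg: d = 0.928571 cm → contributes +41.6231 cm⁴
  horizontal leg (remainder): d = -2.32143 cm → contributes +16.4171 cm⁴
Total I = 58.0402 cm⁴.
Radius of gyration: k = √(I/A) = √(58.0402 / 10.5) = 2.35109 cm.

k_x ≈ 2.351 cm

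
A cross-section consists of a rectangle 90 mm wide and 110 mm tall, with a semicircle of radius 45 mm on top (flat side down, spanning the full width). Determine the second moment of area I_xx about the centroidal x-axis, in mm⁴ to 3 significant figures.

I_xx ≈ 2.37 × 10⁷ mm⁴

Split into non-overlapping primitives; take the origin at the lower-left of the bounding box.
Rectangular body: 90 × 110, A = 9 900 mm², y = 55 mm, Ī = 9 982 500 mm⁴.
Semicircular cap: semicircle r = 45, A = 3180.9 mm², y = 129.1 mm, Ī = 450 072 mm⁴.
Centroid: ȳ = ΣA·y / ΣA = 73.018 mm.
Transfer each piece to the centroidal x-axis using Ī + A·d² with d = y − 73.018:
  rectangular body: d = -18.018 mm → contributes +13 196 695 mm⁴
  semicircular cap: d = 56.08 mm → contributes +10 453 813 mm⁴
Total I = 23 650 508 mm⁴.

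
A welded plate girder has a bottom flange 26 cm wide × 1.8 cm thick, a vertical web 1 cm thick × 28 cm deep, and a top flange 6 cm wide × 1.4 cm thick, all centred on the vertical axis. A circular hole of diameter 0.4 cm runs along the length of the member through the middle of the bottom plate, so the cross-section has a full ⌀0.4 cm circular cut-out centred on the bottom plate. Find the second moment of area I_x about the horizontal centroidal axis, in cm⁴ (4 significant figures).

Split into non-overlapping primitives; take the origin at the lower-left of the bounding box.
Bottom plate: 26 × 1.8, A = 46.8 cm², y = 0.9 cm, Ī = 12.636 cm⁴.
Web plate: 1 × 28, A = 28 cm², y = 15.8 cm, Ī = 1829.33 cm⁴.
Top plate: 6 × 1.4, A = 8.4 cm², y = 30.5 cm, Ī = 1.372 cm⁴.
Hole (subtracted): ⌀0.4, A = 0.125664 cm², y = 0.9 cm, Ī = 0.00125664 cm⁴.
Centroid: ȳ = ΣA·y / ΣA = 8.91499 cm.
Transfer each piece to the horizontal centroidal axis using Ī + A·d² with d = y − 8.91499:
  bottom plate: d = -8.01499 cm → contributes +3019.07 cm⁴
  web plate: d = 6.88501 cm → contributes +3156.63 cm⁴
  top plate: d = 21.585 cm → contributes +3915.04 cm⁴
  hole: d = -8.01499 cm → contributes −8.0739 cm⁴
Total I = 10082.7 cm⁴.

I_x ≈ 1.008 × 10⁴ cm⁴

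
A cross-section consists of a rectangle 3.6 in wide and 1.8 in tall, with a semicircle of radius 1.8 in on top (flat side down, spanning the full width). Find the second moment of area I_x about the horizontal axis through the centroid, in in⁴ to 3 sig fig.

Split into non-overlapping primitives; take the origin at the lower-left of the bounding box.
Rectangular body: 3.6 × 1.8, A = 6.48 in², y = 0.9 in, Ī = 1.7496 in⁴.
Semicircular cap: semicircle r = 1.8, A = 5.0894 in², y = 2.5639 in, Ī = 1.1522 in⁴.
Centroid: ȳ = ΣA·y / ΣA = 1.632 in.
Transfer each piece to the horizontal axis through the centroid using Ī + A·d² with d = y − 1.632:
  rectangular body: d = -0.73197 in → contributes +5.2215 in⁴
  semicircular cap: d = 0.93197 in → contributes +5.5727 in⁴
Total I = 10.794 in⁴.

I_x ≈ 10.8 in⁴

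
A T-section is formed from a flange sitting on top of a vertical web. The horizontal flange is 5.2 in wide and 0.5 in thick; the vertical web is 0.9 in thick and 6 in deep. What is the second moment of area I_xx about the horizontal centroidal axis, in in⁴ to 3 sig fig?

I_xx ≈ 34.8 in⁴

Break the section into simple shapes (no overlaps), measuring from the bottom-left corner of the bounding box.
Flange: 5.2 × 0.5, A = 2.6 in², y = 6.25 in, Ī = 0.054167 in⁴.
Web: 0.9 × 6, A = 5.4 in², y = 3 in, Ī = 16.2 in⁴.
Centroid: ȳ = ΣA·y / ΣA = 4.0563 in.
Transfer each piece to the horizontal centroidal axis using Ī + A·d² with d = y − 4.0563:
  flange: d = 2.1938 in → contributes +12.567 in⁴
  web: d = -1.0563 in → contributes +22.225 in⁴
Total I = 34.791 in⁴.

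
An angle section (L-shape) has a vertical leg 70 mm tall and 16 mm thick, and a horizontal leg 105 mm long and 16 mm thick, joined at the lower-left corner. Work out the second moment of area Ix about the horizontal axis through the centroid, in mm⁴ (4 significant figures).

Ix ≈ 9.447 × 10⁵ mm⁴

Split into non-overlapping primitives; take the origin at the lower-left of the bounding box.
Vertical leg: 16 × 70, A = 1 120 mm², y = 35 mm, Ī = 457 333 mm⁴.
Horizontal leg (remainder): 89 × 16, A = 1 424 mm², y = 8 mm, Ī = 30378.7 mm⁴.
Centroid: ȳ = ΣA·y / ΣA = 19.8868 mm.
Transfer each piece to the horizontal axis through the centroid using Ī + A·d² with d = y − 19.8868:
  vertical leg: d = 15.1132 mm → contributes +713 151 mm⁴
  horizontal leg (remainder): d = -11.8868 mm → contributes +231 584 mm⁴
Total I = 944 735 mm⁴.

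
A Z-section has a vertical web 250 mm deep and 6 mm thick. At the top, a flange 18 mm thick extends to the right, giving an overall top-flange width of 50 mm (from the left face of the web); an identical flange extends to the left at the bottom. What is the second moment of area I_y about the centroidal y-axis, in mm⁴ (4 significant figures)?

I_y ≈ 1.250 × 10⁶ mm⁴

Split into non-overlapping primitives; take the origin at the lower-left of the bounding box.
Web: 6 × 250, A = 1 500 mm², x = 47 mm, Ī = 4 500 mm⁴.
Top flange (beyond web): 44 × 18, A = 792 mm², x = 72 mm, Ī = 127 776 mm⁴.
Bottom flange (beyond web): 44 × 18, A = 792 mm², x = 22 mm, Ī = 127 776 mm⁴.
Centroid: x̄ = ΣA·x / ΣA = 47 mm.
Transfer each piece to the centroidal y-axis using Ī + A·d² with d = x − 47:
  web: d = 0 mm → contributes +4 500 mm⁴
  top flange (beyond web): d = 25 mm → contributes +622 776 mm⁴
  bottom flange (beyond web): d = -25 mm → contributes +622 776 mm⁴
Total I = 1 250 052 mm⁴.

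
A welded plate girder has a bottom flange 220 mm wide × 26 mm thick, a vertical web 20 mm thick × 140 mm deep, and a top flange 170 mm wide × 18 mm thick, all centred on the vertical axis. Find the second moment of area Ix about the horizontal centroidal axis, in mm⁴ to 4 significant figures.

Treat the section as a set of non-overlapping primitives; coordinates are from the bounding-box lower-left.
Bottom plate: 220 × 26, A = 5 720 mm², y = 13 mm, Ī = 322 227 mm⁴.
Web plate: 20 × 140, A = 2 800 mm², y = 96 mm, Ī = 4 573 333 mm⁴.
Top plate: 170 × 18, A = 3 060 mm², y = 175 mm, Ī = 82 620 mm⁴.
Centroid: ȳ = ΣA·y / ΣA = 75.8774 mm.
Transfer each piece to the horizontal centroidal axis using Ī + A·d² with d = y − 75.8774:
  bottom plate: d = -62.8774 mm → contributes +22 936 614 mm⁴
  web plate: d = 20.1226 mm → contributes +5 707 109 mm⁴
  top plate: d = 99.1226 mm → contributes +30 148 022 mm⁴
Total I = 58 791 746 mm⁴.

Ix ≈ 5.879 × 10⁷ mm⁴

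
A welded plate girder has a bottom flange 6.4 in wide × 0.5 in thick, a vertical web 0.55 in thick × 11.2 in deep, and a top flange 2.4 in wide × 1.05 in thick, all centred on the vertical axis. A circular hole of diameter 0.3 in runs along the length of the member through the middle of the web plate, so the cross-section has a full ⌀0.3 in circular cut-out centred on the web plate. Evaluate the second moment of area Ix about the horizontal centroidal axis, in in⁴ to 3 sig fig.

Decompose the section into non-overlapping parts with the origin at the bottom-left of its bounding rectangle.
Bottom plate: 6.4 × 0.5, A = 3.2 in², y = 0.25 in, Ī = 0.066667 in⁴.
Web plate: 0.55 × 11.2, A = 6.16 in², y = 6.1 in, Ī = 64.393 in⁴.
Top plate: 2.4 × 1.05, A = 2.52 in², y = 12.225 in, Ī = 0.23153 in⁴.
Hole (subtracted): ⌀0.3, A = 0.070686 in², y = 6.1 in, Ī = 0.00039761 in⁴.
Centroid: ȳ = ΣA·y / ΣA = 5.8218 in.
Transfer each piece to the horizontal centroidal axis using Ī + A·d² with d = y − 5.8218:
  bottom plate: d = -5.5718 in → contributes +99.412 in⁴
  web plate: d = 0.27817 in → contributes +64.869 in⁴
  top plate: d = 6.4032 in → contributes +103.55 in⁴
  hole: d = 0.27817 in → contributes −0.0058672 in⁴
Total I = 267.83 in⁴.

Ix ≈ 268 in⁴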